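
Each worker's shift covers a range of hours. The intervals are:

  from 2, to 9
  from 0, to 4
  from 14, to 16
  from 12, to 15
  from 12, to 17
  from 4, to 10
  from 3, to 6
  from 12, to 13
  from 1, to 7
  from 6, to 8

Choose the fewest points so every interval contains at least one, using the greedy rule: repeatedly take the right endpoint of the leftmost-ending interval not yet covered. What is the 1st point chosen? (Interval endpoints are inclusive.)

Process intervals by earliest right end; each time one isn't hit yet, stab at its right endpoint.
By right end: [0,4]  [3,6]  [1,7]  [6,8]  [2,9]  [4,10]  [12,13]  [12,15]  [14,16]  [12,17]
[0,4] uncovered → point at 4; [6,8] uncovered → point at 8; [12,13] uncovered → point at 13; [14,16] uncovered → point at 16.
Points: 4, 8, 13, 16 (4 total).

4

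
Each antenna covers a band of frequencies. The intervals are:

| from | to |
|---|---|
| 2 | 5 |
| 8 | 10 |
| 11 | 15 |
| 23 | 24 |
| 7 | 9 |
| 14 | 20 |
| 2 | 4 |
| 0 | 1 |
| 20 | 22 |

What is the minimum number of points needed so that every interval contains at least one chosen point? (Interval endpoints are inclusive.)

6

Sort by right endpoint; whenever an interval is uncovered, place a point at its right end.
By right end: [0,1]  [2,4]  [2,5]  [7,9]  [8,10]  [11,15]  [14,20]  [20,22]  [23,24]
[0,1] uncovered → point at 1; [2,4] uncovered → point at 4; [7,9] uncovered → point at 9; [11,15] uncovered → point at 15; [20,22] uncovered → point at 22; [23,24] uncovered → point at 24.
Points: 1, 4, 9, 15, 22, 24 (6 total).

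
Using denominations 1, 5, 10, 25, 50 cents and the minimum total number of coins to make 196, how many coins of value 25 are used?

1

196 − 3×50→46 − 1×25→21 − 2×10→1 − 1×1→0
Count of 25: 1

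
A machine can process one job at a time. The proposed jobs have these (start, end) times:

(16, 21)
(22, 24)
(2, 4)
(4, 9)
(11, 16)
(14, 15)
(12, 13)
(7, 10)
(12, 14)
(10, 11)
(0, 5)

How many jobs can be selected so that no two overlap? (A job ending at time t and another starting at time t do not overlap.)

7

By end time: (2,4), (0,5), (4,9), (7,10), (10,11), (12,13), (12,14), (14,15), (11,16), (16,21), (22,24).
Pick (2,4); next start ≥ 4 → (4,9); next start ≥ 9 → (10,11); next start ≥ 11 → (12,13); next start ≥ 13 → (14,15); next start ≥ 15 → (16,21); next start ≥ 21 → (22,24).
Selected 7 jobs.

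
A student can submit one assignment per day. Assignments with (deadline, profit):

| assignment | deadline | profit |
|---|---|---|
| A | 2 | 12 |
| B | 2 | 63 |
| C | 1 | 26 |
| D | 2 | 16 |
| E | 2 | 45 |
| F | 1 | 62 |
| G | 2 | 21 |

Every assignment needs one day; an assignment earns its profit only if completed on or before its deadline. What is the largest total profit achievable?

125

Sort by profit descending; place each in the latest free slot ≤ its deadline.
By profit: B(d2,63), F(d1,62), E(d2,45), C(d1,26), G(d2,21), D(d2,16), A(d2,12)
B→slot 2; F→slot 1; E skipped; C skipped; G skipped; D skipped; A skipped.
Profit = 62 + 63 = 125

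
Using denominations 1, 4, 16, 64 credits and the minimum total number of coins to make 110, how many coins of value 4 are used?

Use the largest denomination that fits, subtract, and repeat.
110 − 1×64→46 − 2×16→14 − 3×4→2 − 2×1→0
Count of 4: 3

3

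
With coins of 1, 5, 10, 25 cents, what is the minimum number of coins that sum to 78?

6

78 = 3×25 + 3×1
Total coins = 3 + 3 = 6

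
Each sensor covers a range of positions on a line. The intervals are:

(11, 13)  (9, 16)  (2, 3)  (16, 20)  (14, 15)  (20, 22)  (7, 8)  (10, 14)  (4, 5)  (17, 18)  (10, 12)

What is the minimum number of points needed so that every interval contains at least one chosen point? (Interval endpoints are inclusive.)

Sorted: [2,3] [4,5] [7,8] [10,12] [11,13] [10,14] [14,15] [9,16] [17,18] [16,20] [20,22]
{[2,3]} hit by 3; {[4,5]} hit by 5; {[7,8]} hit by 8; {[10,12],[11,13],[10,14]} hit by 12; {[14,15],[9,16]} hit by 15; {[17,18],[16,20]} hit by 18; {[20,22]} hit by 22.
Points: 3, 5, 8, 12, 15, 18, 22 (7 total).

7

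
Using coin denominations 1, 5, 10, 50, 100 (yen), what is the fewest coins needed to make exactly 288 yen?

Use the largest denomination that fits, subtract, and repeat.
288 − 2×100→88 − 1×50→38 − 3×10→8 − 1×5→3 − 3×1→0
Total coins = 2 + 1 + 3 + 1 + 3 = 10

10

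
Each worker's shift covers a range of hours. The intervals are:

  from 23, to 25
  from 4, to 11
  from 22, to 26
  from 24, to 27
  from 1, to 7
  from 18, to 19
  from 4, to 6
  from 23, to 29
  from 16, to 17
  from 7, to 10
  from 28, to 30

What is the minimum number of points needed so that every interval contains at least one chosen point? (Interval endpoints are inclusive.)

6

Sort by right endpoint; whenever an interval is uncovered, place a point at its right end.
By right end: [4,6]  [1,7]  [7,10]  [4,11]  [16,17]  [18,19]  [23,25]  [22,26]  [24,27]  [23,29]  [28,30]
[4,6] uncovered → point at 6; [7,10] uncovered → point at 10; [16,17] uncovered → point at 17; [18,19] uncovered → point at 19; [23,25] uncovered → point at 25; [28,30] uncovered → point at 30.
Points: 6, 10, 17, 19, 25, 30 (6 total).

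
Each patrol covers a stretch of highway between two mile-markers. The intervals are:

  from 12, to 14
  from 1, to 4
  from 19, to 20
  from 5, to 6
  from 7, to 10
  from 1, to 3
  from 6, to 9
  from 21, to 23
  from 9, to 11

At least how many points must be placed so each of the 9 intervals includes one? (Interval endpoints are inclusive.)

Process intervals by earliest right end; each time one isn't hit yet, stab at its right endpoint.
By right end: [1,3]  [1,4]  [5,6]  [6,9]  [7,10]  [9,11]  [12,14]  [19,20]  [21,23]
[1,3] uncovered → point at 3; [5,6] uncovered → point at 6; [7,10] uncovered → point at 10; [12,14] uncovered → point at 14; [19,20] uncovered → point at 20; [21,23] uncovered → point at 23.
Points: 3, 6, 10, 14, 20, 23 (6 total).

6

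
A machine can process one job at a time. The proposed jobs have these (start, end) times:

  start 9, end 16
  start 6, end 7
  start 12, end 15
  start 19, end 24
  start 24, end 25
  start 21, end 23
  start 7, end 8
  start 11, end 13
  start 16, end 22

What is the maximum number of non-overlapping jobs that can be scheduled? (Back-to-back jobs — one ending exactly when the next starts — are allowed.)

Sort by end time and greedily take each interval whose start is ≥ the last chosen end.
Sorted by end: (6,7)  (7,8)  (11,13)  (12,15)  (9,16)  (16,22)  (21,23)  (19,24)  (24,25)
take (6,7); take (7,8); take (11,13); take (16,22); skip (19,24); take (24,25).
Selected 5 jobs.

5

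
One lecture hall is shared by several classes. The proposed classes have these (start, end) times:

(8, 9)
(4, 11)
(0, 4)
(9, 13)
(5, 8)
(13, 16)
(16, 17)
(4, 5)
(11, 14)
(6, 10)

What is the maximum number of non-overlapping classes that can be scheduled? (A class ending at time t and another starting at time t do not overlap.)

7

Sort by end time and greedily take each interval whose start is ≥ the last chosen end.
Sorted by end: (0,4)  (4,5)  (5,8)  (8,9)  (6,10)  (4,11)  (9,13)  (11,14)  (13,16)  (16,17)
take (0,4); take (4,5); take (5,8); take (8,9); skip (6,10); take (9,13); take (13,16); take (16,17).
Selected 7 classes.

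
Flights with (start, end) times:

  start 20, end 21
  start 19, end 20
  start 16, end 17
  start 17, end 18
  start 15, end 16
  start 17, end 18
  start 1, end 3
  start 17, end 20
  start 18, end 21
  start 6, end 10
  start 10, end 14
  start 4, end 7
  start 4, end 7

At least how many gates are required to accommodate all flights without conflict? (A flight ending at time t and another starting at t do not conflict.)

3

The answer is the maximum number of intervals overlapping at any instant.
Events (time:±→running): 1:+→1 3:-→0 4:+→1 4:+→2 6:+→3 … peak 3.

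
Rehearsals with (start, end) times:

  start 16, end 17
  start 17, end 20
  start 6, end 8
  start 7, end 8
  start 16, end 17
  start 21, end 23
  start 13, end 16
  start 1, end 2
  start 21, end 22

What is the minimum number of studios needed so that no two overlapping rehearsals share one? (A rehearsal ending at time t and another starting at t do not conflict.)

2

Count concurrent intervals with a sweep; the peak is the room count.
Events (time:±→running): 1:+→1 2:-→0 6:+→1 7:+→2 … peak 2.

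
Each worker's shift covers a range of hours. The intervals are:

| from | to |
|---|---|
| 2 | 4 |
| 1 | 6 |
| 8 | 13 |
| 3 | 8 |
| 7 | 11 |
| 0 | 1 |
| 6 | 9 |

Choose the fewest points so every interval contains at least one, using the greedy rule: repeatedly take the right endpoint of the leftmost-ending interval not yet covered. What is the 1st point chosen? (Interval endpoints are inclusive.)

1

Sorted: [0,1] [2,4] [1,6] [3,8] [6,9] [7,11] [8,13]
{[0,1]} hit by 1; {[2,4],[1,6],[3,8]} hit by 4; {[6,9],[7,11],[8,13]} hit by 9.
Points: 1, 4, 9 (3 total).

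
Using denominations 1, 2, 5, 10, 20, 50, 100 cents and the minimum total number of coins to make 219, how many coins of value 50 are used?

219 = 2×100 + 1×10 + 1×5 + 2×2
Count of 50: 0

0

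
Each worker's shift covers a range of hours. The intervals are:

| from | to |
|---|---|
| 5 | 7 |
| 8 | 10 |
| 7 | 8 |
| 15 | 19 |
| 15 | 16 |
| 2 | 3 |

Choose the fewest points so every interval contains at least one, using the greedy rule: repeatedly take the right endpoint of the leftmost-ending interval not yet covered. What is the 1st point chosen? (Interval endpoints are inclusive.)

3

Sorted: [2,3] [5,7] [7,8] [8,10] [15,16] [15,19]
{[2,3]} hit by 3; {[5,7],[7,8]} hit by 7; {[8,10]} hit by 10; {[15,16],[15,19]} hit by 16.
Points: 3, 7, 10, 16 (4 total).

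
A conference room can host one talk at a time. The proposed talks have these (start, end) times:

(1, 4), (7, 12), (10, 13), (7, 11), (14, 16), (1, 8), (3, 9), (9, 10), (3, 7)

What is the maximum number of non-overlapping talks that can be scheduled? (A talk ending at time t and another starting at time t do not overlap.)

4

Sort by end time and greedily take each interval whose start is ≥ the last chosen end.
By end time: (1,4), (3,7), (1,8), (3,9), (9,10), (7,11), (7,12), (10,13), (14,16).
Pick (1,4); next start ≥ 4 → (9,10); next start ≥ 10 → (10,13); next start ≥ 13 → (14,16).
Selected 4 talks.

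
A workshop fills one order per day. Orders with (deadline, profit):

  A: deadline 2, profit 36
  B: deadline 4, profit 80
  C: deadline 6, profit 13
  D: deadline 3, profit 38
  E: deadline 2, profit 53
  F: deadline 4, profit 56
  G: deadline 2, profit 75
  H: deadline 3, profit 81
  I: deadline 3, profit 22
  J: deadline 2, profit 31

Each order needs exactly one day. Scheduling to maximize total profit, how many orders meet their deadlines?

Take jobs in profit order; each goes to the latest open slot no later than its deadline.
By profit: H(d3,81), B(d4,80), G(d2,75), F(d4,56), E(d2,53), D(d3,38), A(d2,36), J(d2,31), I(d3,22), C(d6,13)
H→slot 3; B→slot 4; G→slot 2; F→slot 1; E skipped; D skipped; A skipped; J skipped; I skipped; C→slot 6.
5 of 10 scheduled.

5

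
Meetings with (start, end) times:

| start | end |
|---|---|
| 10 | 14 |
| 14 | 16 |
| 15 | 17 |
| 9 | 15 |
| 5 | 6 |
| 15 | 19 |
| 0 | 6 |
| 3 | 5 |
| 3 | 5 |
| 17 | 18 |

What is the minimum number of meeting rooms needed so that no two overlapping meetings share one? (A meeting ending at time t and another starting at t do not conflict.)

The answer is the maximum number of intervals overlapping at any instant.
Events (time:±→running): 0:+→1 3:+→2 3:+→3 … peak 3.

3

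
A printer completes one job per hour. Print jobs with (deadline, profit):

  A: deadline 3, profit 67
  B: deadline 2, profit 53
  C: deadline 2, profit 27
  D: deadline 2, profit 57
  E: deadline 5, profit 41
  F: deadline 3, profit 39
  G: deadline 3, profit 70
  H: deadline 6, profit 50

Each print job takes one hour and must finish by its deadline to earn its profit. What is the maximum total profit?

Sort by profit descending; place each in the latest free slot ≤ its deadline.
Profit order: G=70 A=67 D=57 B=53 H=50 E=41 F=39 C=27
Assign: G→slot 3, A→slot 2, D→slot 1, B skipped, H→slot 6, E→slot 5, F skipped, C skipped.
Slots: [1:D] [2:A] [3:G] [5:E] [6:H]
Profit = 57 + 67 + 70 + 41 + 50 = 285

285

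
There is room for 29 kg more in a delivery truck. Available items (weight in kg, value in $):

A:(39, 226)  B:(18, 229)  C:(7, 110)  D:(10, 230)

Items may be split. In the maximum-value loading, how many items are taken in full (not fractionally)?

Ratios (sorted): D 23.00, C 15.71, B 12.72, A 5.79
take D (10 @ 230); take C (7 @ 110); take 12/18 of B → 152.67. Capacity used 29/29.
2 item(s) taken whole; one partial (take 12/18 of B).

2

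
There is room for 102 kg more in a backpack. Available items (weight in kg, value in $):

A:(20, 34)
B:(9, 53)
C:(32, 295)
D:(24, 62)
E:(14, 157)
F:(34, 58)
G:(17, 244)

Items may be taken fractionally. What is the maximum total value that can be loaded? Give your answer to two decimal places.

821.24

Sort by value per unit weight and fill in that order.
Ratios (sorted): G 14.35, E 11.21, C 9.22, B 5.89, D 2.58, F 1.71, A 1.70
take G (17 @ 244); take E (14 @ 157); take C (32 @ 295); take B (9 @ 53); take D (24 @ 62); take 6/34 of F → 10.24. Capacity used 102/102.
Total value = 821.24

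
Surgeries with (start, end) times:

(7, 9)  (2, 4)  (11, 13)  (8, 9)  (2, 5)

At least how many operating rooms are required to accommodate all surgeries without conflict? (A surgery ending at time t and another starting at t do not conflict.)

2

The answer is the maximum number of intervals overlapping at any instant.
Events (time:±→running): 2:+→1 2:+→2 … peak 2.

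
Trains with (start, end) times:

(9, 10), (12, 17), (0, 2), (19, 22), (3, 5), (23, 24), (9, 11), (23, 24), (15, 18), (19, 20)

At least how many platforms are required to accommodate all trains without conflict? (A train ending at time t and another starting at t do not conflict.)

2

The answer is the maximum number of intervals overlapping at any instant.
Events (time:±→running): 0:+→1 2:-→0 3:+→1 5:-→0 9:+→1 9:+→2 … peak 2.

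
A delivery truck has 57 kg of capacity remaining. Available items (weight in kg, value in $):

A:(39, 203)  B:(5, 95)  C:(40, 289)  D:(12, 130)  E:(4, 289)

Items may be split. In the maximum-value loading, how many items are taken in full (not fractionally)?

3

Sort by value per unit weight and fill in that order.
Ratios (sorted): E 72.25, B 19.00, D 10.83, C 7.22, A 5.21
take E (4 @ 289); take B (5 @ 95); take D (12 @ 130); take 36/40 of C → 260.10. Capacity used 57/57.
3 item(s) taken whole; one partial (take 36/40 of C).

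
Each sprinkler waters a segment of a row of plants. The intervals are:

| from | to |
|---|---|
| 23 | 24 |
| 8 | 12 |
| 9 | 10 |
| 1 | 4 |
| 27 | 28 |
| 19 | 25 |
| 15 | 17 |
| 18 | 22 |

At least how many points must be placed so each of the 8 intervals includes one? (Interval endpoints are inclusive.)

By right end: [1,4]  [9,10]  [8,12]  [15,17]  [18,22]  [23,24]  [19,25]  [27,28]
[1,4] uncovered → point at 4; [9,10] uncovered → point at 10; [15,17] uncovered → point at 17; [18,22] uncovered → point at 22; [23,24] uncovered → point at 24; [27,28] uncovered → point at 28.
Points: 4, 10, 17, 22, 24, 28 (6 total).

6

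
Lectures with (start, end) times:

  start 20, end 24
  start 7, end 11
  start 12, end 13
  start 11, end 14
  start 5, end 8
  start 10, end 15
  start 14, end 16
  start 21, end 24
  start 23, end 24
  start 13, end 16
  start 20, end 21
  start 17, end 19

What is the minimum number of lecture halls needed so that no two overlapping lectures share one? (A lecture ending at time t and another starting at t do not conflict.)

Count concurrent intervals with a sweep; the peak is the room count.
starts: [5, 7, 10, 11, 12, 13, 14, 17, 20, 20, 21, 23]
ends:   [8, 11, 13, 14, 15, 16, 16, 19, 21, 24, 24, 24]
s5→1 s7→2 e8→1 s10→2 e11→1 s11→2 s12→3  — peak 3.

3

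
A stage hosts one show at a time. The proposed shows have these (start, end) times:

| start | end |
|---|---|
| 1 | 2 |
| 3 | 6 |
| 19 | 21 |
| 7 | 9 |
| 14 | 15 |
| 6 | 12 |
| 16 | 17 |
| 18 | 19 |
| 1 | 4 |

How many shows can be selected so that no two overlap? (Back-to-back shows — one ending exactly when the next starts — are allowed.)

7

By end time: (1,2), (1,4), (3,6), (7,9), (6,12), (14,15), (16,17), (18,19), (19,21).
Pick (1,2); next start ≥ 2 → (3,6); next start ≥ 6 → (7,9); next start ≥ 9 → (14,15); next start ≥ 15 → (16,17); next start ≥ 17 → (18,19); next start ≥ 19 → (19,21).
Selected 7 shows.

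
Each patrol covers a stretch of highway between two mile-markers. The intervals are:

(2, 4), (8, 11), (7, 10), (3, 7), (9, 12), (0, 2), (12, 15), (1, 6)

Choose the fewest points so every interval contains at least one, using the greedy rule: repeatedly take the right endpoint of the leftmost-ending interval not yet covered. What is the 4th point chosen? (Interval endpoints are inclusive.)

15

Sort by right endpoint; whenever an interval is uncovered, place a point at its right end.
By right end: [0,2]  [2,4]  [1,6]  [3,7]  [7,10]  [8,11]  [9,12]  [12,15]
[0,2] uncovered → point at 2; [3,7] uncovered → point at 7; [8,11] uncovered → point at 11; [12,15] uncovered → point at 15.
Points: 2, 7, 11, 15 (4 total).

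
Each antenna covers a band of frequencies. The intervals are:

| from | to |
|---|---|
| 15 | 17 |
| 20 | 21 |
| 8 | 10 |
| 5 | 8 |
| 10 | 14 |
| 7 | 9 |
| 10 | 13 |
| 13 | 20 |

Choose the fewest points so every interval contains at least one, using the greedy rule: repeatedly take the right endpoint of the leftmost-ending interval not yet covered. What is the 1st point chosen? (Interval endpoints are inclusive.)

Process intervals by earliest right end; each time one isn't hit yet, stab at its right endpoint.
By right end: [5,8]  [7,9]  [8,10]  [10,13]  [10,14]  [15,17]  [13,20]  [20,21]
[5,8] uncovered → point at 8; [10,13] uncovered → point at 13; [15,17] uncovered → point at 17; [20,21] uncovered → point at 21.
Points: 8, 13, 17, 21 (4 total).

8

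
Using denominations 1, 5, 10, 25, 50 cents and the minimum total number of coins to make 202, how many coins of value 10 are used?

202 = 4×50 + 2×1
Count of 10: 0

0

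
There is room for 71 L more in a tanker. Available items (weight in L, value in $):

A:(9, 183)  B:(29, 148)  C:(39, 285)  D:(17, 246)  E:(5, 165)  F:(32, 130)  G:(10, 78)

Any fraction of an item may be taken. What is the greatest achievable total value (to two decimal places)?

Greedy by value/weight ratio, highest first.
Ratios (sorted): E 33.00, A 20.33, D 14.47, G 7.80, C 7.31, B 5.10, F 4.06
take E (5 @ 165); take A (9 @ 183); take D (17 @ 246); take G (10 @ 78); take 30/39 of C → 219.23. Capacity used 71/71.
Total value = 891.23

891.23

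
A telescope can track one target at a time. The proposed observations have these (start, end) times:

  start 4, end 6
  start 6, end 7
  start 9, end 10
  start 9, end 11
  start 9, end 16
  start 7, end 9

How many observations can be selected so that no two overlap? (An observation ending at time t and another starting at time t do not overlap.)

4

Sorted by end: (4,6)  (6,7)  (7,9)  (9,10)  (9,11)  (9,16)
take (4,6); take (6,7); take (7,9); take (9,10).
Selected 4 observations.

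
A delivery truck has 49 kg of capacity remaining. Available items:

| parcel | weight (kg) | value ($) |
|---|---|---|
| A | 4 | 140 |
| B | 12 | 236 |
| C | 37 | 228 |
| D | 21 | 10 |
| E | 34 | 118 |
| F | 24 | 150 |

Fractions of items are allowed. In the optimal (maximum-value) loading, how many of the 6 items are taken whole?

Sort by value per unit weight and fill in that order.
Order: A (140/4=35.00) > B (236/12=19.67) > F (150/24=6.25) > C (228/37=6.16) > E (118/34=3.47) > D (10/21=0.48)
Fill: take A (4 @ 140) → take B (12 @ 236) → take F (24 @ 150) → take 9/37 of C → 55.46; 49/49 used.
3 item(s) taken whole; one partial (take 9/37 of C).

3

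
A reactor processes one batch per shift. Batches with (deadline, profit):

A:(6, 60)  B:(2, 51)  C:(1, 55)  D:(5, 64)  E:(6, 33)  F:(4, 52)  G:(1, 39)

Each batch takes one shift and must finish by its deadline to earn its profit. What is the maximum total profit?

315

By profit: D(d5,64), A(d6,60), C(d1,55), F(d4,52), B(d2,51), G(d1,39), E(d6,33)
D→slot 5; A→slot 6; C→slot 1; F→slot 4; B→slot 2; G skipped; E→slot 3.
Profit = 55 + 51 + 33 + 52 + 64 + 60 = 315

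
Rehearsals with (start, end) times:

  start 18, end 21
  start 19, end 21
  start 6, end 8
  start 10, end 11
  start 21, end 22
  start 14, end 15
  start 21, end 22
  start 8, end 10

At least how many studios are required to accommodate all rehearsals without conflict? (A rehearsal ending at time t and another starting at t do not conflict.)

Events (time:±→running): 6:+→1 8:-→0 8:+→1 10:-→0 10:+→1 11:-→0 14:+→1 15:-→0 18:+→1 19:+→2 … peak 2.

2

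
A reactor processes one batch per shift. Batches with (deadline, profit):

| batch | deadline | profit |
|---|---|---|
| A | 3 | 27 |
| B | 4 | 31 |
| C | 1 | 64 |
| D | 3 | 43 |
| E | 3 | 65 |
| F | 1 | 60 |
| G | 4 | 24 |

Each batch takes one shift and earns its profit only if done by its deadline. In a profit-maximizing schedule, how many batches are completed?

Sort by profit descending; place each in the latest free slot ≤ its deadline.
Profit order: E=65 C=64 F=60 D=43 B=31 A=27 G=24
Assign: E→slot 3, C→slot 1, F skipped, D→slot 2, B→slot 4, A skipped, G skipped.
Slots: [1:C] [2:D] [3:E] [4:B]
4 of 7 scheduled.

4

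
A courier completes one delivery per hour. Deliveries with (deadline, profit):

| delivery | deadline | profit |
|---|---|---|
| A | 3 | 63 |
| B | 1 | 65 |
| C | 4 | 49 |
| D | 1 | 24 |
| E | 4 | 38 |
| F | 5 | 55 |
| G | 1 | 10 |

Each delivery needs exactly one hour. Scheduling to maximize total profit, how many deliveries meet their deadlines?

Profit order: B=65 A=63 F=55 C=49 E=38 D=24 G=10
Assign: B→slot 1, A→slot 3, F→slot 5, C→slot 4, E→slot 2, D skipped, G skipped.
Slots: [1:B] [2:E] [3:A] [4:C] [5:F]
5 of 7 scheduled.

5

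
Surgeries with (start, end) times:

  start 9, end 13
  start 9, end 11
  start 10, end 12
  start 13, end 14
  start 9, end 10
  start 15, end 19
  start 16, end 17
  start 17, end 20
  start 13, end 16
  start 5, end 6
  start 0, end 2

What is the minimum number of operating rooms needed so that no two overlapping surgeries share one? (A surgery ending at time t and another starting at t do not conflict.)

The answer is the maximum number of intervals overlapping at any instant.
starts: [0, 5, 9, 9, 9, 10, 13, 13, 15, 16, 17]
ends:   [2, 6, 10, 11, 12, 13, 14, 16, 17, 19, 20]
s0→1 e2→0 s5→1 e6→0 s9→1 s9→2 s9→3  — peak 3.

3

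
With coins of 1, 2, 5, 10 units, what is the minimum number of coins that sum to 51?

Greedy: take as many of the largest coin as possible, then repeat with the remainder.
51 − 5×10→1 − 1×1→0
Total coins = 5 + 1 = 6

6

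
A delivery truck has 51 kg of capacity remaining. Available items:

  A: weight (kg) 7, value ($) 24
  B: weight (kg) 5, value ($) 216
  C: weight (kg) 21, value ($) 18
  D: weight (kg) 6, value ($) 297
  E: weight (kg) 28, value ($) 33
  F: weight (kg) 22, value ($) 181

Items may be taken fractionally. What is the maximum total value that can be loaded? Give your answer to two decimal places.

730.96

Sort by value per unit weight and fill in that order.
Order: D (297/6=49.50) > B (216/5=43.20) > F (181/22=8.23) > A (24/7=3.43) > E (33/28=1.18) > C (18/21=0.86)
Fill: take D (6 @ 297) → take B (5 @ 216) → take F (22 @ 181) → take A (7 @ 24) → take 11/28 of E → 12.96; 51/51 used.
Total value = 730.96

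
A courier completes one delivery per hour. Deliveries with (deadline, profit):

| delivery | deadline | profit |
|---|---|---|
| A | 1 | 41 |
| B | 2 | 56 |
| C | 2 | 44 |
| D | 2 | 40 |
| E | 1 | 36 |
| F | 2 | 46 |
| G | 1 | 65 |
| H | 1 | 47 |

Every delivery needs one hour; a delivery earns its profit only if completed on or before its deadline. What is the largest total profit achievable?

By profit: G(d1,65), B(d2,56), H(d1,47), F(d2,46), C(d2,44), A(d1,41), D(d2,40), E(d1,36)
G→slot 1; B→slot 2; H skipped; F skipped; C skipped; A skipped; D skipped; E skipped.
Profit = 65 + 56 = 121

121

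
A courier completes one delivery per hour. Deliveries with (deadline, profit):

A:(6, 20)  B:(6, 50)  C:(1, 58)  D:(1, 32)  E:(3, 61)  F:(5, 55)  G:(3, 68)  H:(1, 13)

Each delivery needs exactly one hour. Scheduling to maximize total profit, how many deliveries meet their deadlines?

6

Profit order: G=68 E=61 C=58 F=55 B=50 D=32 A=20 H=13
Assign: G→slot 3, E→slot 2, C→slot 1, F→slot 5, B→slot 6, D skipped, A→slot 4, H skipped.
Slots: [1:C] [2:E] [3:G] [4:A] [5:F] [6:B]
6 of 8 scheduled.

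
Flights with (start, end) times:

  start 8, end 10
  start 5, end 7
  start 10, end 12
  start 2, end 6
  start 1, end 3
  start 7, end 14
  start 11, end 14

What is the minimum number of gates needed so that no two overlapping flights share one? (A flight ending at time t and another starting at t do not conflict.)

Count concurrent intervals with a sweep; the peak is the room count.
starts: [1, 2, 5, 7, 8, 10, 11]
ends:   [3, 6, 7, 10, 12, 14, 14]
s1→1 s2→2 e3→1 s5→2 e6→1 e7→0 s7→1 s8→2 e10→1 s10→2 s11→3  — peak 3.

3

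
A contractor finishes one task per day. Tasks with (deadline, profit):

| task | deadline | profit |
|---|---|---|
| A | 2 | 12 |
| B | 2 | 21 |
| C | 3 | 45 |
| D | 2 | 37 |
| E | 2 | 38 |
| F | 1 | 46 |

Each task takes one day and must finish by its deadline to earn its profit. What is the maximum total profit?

By profit: F(d1,46), C(d3,45), E(d2,38), D(d2,37), B(d2,21), A(d2,12)
F→slot 1; C→slot 3; E→slot 2; D skipped; B skipped; A skipped.
Profit = 46 + 38 + 45 = 129

129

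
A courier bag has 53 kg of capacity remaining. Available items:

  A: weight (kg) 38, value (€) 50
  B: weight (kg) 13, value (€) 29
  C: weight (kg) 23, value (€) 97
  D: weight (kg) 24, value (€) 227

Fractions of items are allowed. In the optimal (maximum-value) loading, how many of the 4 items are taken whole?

Greedy by value/weight ratio, highest first.
Order: D (227/24=9.46) > C (97/23=4.22) > B (29/13=2.23) > A (50/38=1.32)
Fill: take D (24 @ 227) → take C (23 @ 97) → take 6/13 of B → 13.38; 53/53 used.
2 item(s) taken whole; one partial (take 6/13 of B).

2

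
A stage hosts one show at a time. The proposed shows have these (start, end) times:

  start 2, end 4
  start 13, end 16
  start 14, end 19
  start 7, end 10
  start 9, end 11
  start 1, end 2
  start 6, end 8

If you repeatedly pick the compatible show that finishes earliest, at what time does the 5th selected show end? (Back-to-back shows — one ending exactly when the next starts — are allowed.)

Greedy by earliest finish: after sorting by end time, pick each interval compatible with the last pick.
Sorted by end: (1,2)  (2,4)  (6,8)  (7,10)  (9,11)  (13,16)  (14,19)
take (1,2); take (2,4); take (6,8); take (9,11); take (13,16).
Selected: (1,2) (2,4) (6,8) (9,11) (13,16)

16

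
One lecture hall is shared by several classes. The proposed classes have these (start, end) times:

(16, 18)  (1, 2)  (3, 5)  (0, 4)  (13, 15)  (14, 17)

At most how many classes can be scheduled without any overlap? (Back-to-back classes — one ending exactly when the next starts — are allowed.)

Sorted by end: (1,2)  (0,4)  (3,5)  (13,15)  (14,17)  (16,18)
take (1,2); take (3,5); take (13,15); take (16,18).
Selected 4 classes.

4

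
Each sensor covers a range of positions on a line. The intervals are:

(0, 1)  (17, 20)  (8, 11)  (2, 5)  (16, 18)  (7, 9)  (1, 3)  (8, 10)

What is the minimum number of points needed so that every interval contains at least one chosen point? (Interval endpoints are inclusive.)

4

Sort by right endpoint; whenever an interval is uncovered, place a point at its right end.
Sorted: [0,1] [1,3] [2,5] [7,9] [8,10] [8,11] [16,18] [17,20]
{[0,1],[1,3]} hit by 1; {[2,5]} hit by 5; {[7,9],[8,10],[8,11]} hit by 9; {[16,18],[17,20]} hit by 18.
Points: 1, 5, 9, 18 (4 total).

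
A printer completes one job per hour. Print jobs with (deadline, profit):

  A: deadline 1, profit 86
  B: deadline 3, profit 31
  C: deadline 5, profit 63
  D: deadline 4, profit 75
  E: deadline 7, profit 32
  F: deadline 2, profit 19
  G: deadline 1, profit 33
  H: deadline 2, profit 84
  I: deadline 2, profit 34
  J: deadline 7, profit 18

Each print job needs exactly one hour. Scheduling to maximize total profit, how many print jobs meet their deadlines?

7

Take jobs in profit order; each goes to the latest open slot no later than its deadline.
By profit: A(d1,86), H(d2,84), D(d4,75), C(d5,63), I(d2,34), G(d1,33), E(d7,32), B(d3,31), F(d2,19), J(d7,18)
A→slot 1; H→slot 2; D→slot 4; C→slot 5; I skipped; G skipped; E→slot 7; B→slot 3; F skipped; J→slot 6.
7 of 10 scheduled.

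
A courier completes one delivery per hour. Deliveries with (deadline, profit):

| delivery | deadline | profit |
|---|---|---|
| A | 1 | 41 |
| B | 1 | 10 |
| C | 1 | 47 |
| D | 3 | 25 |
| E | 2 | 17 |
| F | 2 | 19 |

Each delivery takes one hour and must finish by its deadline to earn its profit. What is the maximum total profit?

By profit: C(d1,47), A(d1,41), D(d3,25), F(d2,19), E(d2,17), B(d1,10)
C→slot 1; A skipped; D→slot 3; F→slot 2; E skipped; B skipped.
Profit = 47 + 19 + 25 = 91

91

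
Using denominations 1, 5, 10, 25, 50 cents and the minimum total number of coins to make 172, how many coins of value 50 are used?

Use the largest denomination that fits, subtract, and repeat.
172 − 3×50→22 − 2×10→2 − 2×1→0
Count of 50: 3

3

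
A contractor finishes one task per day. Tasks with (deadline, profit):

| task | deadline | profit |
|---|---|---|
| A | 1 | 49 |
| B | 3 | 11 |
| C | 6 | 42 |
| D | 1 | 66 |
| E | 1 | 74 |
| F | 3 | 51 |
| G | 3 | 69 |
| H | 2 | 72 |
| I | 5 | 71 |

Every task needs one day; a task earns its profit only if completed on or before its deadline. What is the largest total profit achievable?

328

Take jobs in profit order; each goes to the latest open slot no later than its deadline.
Profit order: E=74 H=72 I=71 G=69 D=66 F=51 A=49 C=42 B=11
Assign: E→slot 1, H→slot 2, I→slot 5, G→slot 3, D skipped, F skipped, A skipped, C→slot 6, B skipped.
Slots: [1:E] [2:H] [3:G] [5:I] [6:C]
Profit = 74 + 72 + 69 + 71 + 42 = 328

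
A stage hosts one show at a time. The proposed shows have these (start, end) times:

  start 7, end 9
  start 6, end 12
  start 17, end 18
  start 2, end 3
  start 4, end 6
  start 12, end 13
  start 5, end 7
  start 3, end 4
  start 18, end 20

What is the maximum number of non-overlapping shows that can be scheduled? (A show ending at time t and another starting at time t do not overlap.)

7

Sorted by end: (2,3)  (3,4)  (4,6)  (5,7)  (7,9)  (6,12)  (12,13)  (17,18)  (18,20)
take (2,3); take (3,4); take (4,6); take (7,9); take (12,13); take (17,18); take (18,20).
Selected 7 shows.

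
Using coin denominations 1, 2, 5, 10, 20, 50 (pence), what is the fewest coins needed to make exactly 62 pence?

Use the largest denomination that fits, subtract, and repeat.
62 = 1×50 + 1×10 + 1×2
Total coins = 1 + 1 + 1 = 3

3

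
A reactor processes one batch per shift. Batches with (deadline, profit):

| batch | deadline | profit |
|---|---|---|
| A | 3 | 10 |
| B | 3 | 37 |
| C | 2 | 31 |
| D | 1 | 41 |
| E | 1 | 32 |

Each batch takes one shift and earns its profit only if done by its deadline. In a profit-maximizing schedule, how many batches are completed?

By profit: D(d1,41), B(d3,37), E(d1,32), C(d2,31), A(d3,10)
D→slot 1; B→slot 3; E skipped; C→slot 2; A skipped.
3 of 5 scheduled.

3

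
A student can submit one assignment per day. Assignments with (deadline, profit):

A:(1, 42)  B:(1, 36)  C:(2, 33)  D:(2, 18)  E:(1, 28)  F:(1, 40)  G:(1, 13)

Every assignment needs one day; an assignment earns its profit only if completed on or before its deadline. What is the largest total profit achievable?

Sort by profit descending; place each in the latest free slot ≤ its deadline.
By profit: A(d1,42), F(d1,40), B(d1,36), C(d2,33), E(d1,28), D(d2,18), G(d1,13)
A→slot 1; F skipped; B skipped; C→slot 2; E skipped; D skipped; G skipped.
Profit = 42 + 33 = 75

75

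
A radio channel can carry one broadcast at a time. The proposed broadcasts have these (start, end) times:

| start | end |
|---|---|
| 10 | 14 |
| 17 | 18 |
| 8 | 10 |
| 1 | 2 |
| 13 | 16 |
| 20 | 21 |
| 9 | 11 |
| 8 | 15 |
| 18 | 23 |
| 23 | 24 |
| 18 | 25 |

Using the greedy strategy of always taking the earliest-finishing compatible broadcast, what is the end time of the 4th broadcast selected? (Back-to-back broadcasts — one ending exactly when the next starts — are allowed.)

By end time: (1,2), (8,10), (9,11), (10,14), (8,15), (13,16), (17,18), (20,21), (18,23), (23,24), (18,25).
Pick (1,2); next start ≥ 2 → (8,10); next start ≥ 10 → (10,14); next start ≥ 14 → (17,18); next start ≥ 18 → (20,21); next start ≥ 21 → (23,24).
Selected: (1,2) (8,10) (10,14) (17,18) (20,21) (23,24)

18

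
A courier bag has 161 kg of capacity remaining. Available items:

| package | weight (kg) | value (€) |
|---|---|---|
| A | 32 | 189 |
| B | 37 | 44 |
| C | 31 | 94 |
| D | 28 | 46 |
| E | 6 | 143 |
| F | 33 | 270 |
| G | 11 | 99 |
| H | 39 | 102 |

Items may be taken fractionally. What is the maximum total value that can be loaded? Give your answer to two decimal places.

911.79

Sort by value per unit weight and fill in that order.
Ratios (sorted): E 23.83, G 9.00, F 8.18, A 5.91, C 3.03, H 2.62, D 1.64, B 1.19
take E (6 @ 143); take G (11 @ 99); take F (33 @ 270); take A (32 @ 189); take C (31 @ 94); take H (39 @ 102); take 9/28 of D → 14.79. Capacity used 161/161.
Total value = 911.79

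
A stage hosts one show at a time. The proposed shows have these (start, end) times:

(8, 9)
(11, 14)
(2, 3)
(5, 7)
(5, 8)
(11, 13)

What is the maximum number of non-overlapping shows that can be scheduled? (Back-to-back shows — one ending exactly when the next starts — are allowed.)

By end time: (2,3), (5,7), (5,8), (8,9), (11,13), (11,14).
Pick (2,3); next start ≥ 3 → (5,7); next start ≥ 7 → (8,9); next start ≥ 9 → (11,13).
Selected 4 shows.

4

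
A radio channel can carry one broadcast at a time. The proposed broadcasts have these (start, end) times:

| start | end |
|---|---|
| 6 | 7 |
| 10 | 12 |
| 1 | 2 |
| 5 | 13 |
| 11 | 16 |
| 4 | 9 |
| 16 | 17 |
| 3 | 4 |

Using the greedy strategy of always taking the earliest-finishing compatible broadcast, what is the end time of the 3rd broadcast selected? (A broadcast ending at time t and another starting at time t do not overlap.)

Greedy by earliest finish: after sorting by end time, pick each interval compatible with the last pick.
By end time: (1,2), (3,4), (6,7), (4,9), (10,12), (5,13), (11,16), (16,17).
Pick (1,2); next start ≥ 2 → (3,4); next start ≥ 4 → (6,7); next start ≥ 7 → (10,12); next start ≥ 12 → (16,17).
Selected: (1,2) (3,4) (6,7) (10,12) (16,17)

7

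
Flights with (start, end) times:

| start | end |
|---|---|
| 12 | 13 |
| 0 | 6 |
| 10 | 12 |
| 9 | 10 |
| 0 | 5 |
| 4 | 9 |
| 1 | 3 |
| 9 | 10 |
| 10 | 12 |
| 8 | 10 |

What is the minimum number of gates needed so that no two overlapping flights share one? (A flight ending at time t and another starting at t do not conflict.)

Count concurrent intervals with a sweep; the peak is the room count.
starts: [0, 0, 1, 4, 8, 9, 9, 10, 10, 12]
ends:   [3, 5, 6, 9, 10, 10, 10, 12, 12, 13]
s0→1 s0→2 s1→3  — peak 3.

3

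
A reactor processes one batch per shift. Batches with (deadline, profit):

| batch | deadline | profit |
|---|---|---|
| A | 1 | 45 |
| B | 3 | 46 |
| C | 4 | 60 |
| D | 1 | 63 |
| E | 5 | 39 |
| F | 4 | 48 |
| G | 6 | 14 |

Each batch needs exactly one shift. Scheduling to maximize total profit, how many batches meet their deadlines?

6

Sort by profit descending; place each in the latest free slot ≤ its deadline.
Profit order: D=63 C=60 F=48 B=46 A=45 E=39 G=14
Assign: D→slot 1, C→slot 4, F→slot 3, B→slot 2, A skipped, E→slot 5, G→slot 6.
Slots: [1:D] [2:B] [3:F] [4:C] [5:E] [6:G]
6 of 7 scheduled.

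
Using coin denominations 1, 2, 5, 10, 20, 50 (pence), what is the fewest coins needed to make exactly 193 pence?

7

Use the largest denomination that fits, subtract, and repeat.
193 = 3×50 + 2×20 + 1×2 + 1×1
Total coins = 3 + 2 + 1 + 1 = 7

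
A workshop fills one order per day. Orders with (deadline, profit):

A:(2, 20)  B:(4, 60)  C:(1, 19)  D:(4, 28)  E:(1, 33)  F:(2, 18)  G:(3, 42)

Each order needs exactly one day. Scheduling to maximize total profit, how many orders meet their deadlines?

4

Sort by profit descending; place each in the latest free slot ≤ its deadline.
Profit order: B=60 G=42 E=33 D=28 A=20 C=19 F=18
Assign: B→slot 4, G→slot 3, E→slot 1, D→slot 2, A skipped, C skipped, F skipped.
Slots: [1:E] [2:D] [3:G] [4:B]
4 of 7 scheduled.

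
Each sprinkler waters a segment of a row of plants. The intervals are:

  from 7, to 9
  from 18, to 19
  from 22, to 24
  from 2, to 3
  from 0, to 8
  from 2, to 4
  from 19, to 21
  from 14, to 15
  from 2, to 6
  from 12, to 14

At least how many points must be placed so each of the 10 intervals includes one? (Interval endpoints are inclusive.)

5

Sorted: [2,3] [2,4] [2,6] [0,8] [7,9] [12,14] [14,15] [18,19] [19,21] [22,24]
{[2,3],[2,4],[2,6],[0,8]} hit by 3; {[7,9]} hit by 9; {[12,14],[14,15]} hit by 14; {[18,19],[19,21]} hit by 19; {[22,24]} hit by 24.
Points: 3, 9, 14, 19, 24 (5 total).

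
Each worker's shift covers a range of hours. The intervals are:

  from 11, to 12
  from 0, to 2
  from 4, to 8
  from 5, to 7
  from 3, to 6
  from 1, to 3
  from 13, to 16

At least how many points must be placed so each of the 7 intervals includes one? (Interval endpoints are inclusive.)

Sort by right endpoint; whenever an interval is uncovered, place a point at its right end.
By right end: [0,2]  [1,3]  [3,6]  [5,7]  [4,8]  [11,12]  [13,16]
[0,2] uncovered → point at 2; [3,6] uncovered → point at 6; [11,12] uncovered → point at 12; [13,16] uncovered → point at 16.
Points: 2, 6, 12, 16 (4 total).

4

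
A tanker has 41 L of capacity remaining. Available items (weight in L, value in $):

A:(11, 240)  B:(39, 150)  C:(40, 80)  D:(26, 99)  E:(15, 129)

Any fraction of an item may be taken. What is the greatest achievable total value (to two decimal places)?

Ratios (sorted): A 21.82, E 8.60, B 3.85, D 3.81, C 2.00
take A (11 @ 240); take E (15 @ 129); take 15/39 of B → 57.69. Capacity used 41/41.
Total value = 426.69

426.69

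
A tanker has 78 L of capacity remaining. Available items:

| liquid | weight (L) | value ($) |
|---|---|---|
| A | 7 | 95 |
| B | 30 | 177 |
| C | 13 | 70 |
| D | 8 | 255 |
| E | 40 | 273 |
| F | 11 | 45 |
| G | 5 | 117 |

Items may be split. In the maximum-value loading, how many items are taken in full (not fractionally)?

4

Greedy by value/weight ratio, highest first.
Ratios (sorted): D 31.88, G 23.40, A 13.57, E 6.83, B 5.90, C 5.38, F 4.09
take D (8 @ 255); take G (5 @ 117); take A (7 @ 95); take E (40 @ 273); take 18/30 of B → 106.20. Capacity used 78/78.
4 item(s) taken whole; one partial (take 18/30 of B).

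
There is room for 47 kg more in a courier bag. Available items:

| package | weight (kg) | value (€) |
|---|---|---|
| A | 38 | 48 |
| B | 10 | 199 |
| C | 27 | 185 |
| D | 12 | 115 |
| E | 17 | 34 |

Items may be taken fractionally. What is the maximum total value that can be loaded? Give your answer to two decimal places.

Sort by value per unit weight and fill in that order.
Order: B (199/10=19.90) > D (115/12=9.58) > C (185/27=6.85) > E (34/17=2.00) > A (48/38=1.26)
Fill: take B (10 @ 199) → take D (12 @ 115) → take 25/27 of C → 171.30; 47/47 used.
Total value = 485.30

485.30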